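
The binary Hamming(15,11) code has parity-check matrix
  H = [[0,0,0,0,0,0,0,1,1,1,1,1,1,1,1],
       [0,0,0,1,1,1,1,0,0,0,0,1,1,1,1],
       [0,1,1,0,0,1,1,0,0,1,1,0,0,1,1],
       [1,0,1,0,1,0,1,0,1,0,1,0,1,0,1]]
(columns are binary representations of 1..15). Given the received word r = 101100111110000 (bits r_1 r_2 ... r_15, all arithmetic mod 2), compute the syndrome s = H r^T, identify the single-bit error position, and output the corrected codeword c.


s = (0, 0, 0, 1)^T, error position = 1, corrected codeword c = 001100111110000

Compute s = H r^T mod 2 one row at a time:
  s_1 = 1 + 1 + 1 + 1 + 0 + 0 + 0 + 0 = 4 ≡ 0 (mod 2).
  s_2 = 1 + 0 + 0 + 1 + 0 + 0 + 0 + 0 = 2 ≡ 0 (mod 2).
  s_3 = 0 + 1 + 0 + 1 + 1 + 1 + 0 + 0 = 4 ≡ 0 (mod 2).
  s_4 = 1 + 1 + 0 + 1 + 1 + 1 + 0 + 0 = 5 ≡ 1 (mod 2).
s = (0, 0, 0, 1)^T — this equals column 1 of H (binary 0001), so error is at position 1.
Correct: flip bit 1 of r = 101100111110000 to get c = 001100111110000.


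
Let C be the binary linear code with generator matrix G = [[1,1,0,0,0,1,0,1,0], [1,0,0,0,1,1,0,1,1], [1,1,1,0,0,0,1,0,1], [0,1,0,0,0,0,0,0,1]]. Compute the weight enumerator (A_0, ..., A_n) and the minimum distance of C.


Weight distribution: A_0 = 1, A_1 = 1, A_2 = 1, A_3 = 2, A_4 = 3, A_5 = 5, A_6 = 3. Minimum distance d = 1.

Enumerate all 2^4 = 16 messages m ∈ F_2^4.
For each, compute codeword c = mG in F_2^9, then tally its weight.
  m = 0000 → c = 000000000, weight = 0.
  m = 1000 → c = 110001010, weight = 4.
  m = 0100 → c = 100011011, weight = 5.
  m = 1100 → c = 010010001, weight = 3.
  m = 0010 → c = 111000101, weight = 5.
  m = 1010 → c = 001001111, weight = 5.
  m = 0110 → c = 011011110, weight = 6.
  m = 1110 → c = 101010100, weight = 4.
  m = 0001 → c = 010000001, weight = 2.
  m = 1001 → c = 100001011, weight = 4.
  m = 0101 → c = 110011010, weight = 5.
  m = 1101 → c = 000010000, weight = 1.
  m = 0011 → c = 101000100, weight = 3.
  m = 1011 → c = 011001110, weight = 5.
  m = 0111 → c = 001011111, weight = 6.
  m = 1111 → c = 111010101, weight = 6.
Tally weights:
  weight 0: 1 codewords.
  weight 1: 1 codewords.
  weight 2: 1 codewords.
  weight 3: 2 codewords.
  weight 4: 3 codewords.
  weight 5: 5 codewords.
  weight 6: 3 codewords.
Minimum distance d = smallest w > 0 with A_w > 0 = 1.
Sanity: Σ A_w = 16 = 2^4 = 16 ✓.


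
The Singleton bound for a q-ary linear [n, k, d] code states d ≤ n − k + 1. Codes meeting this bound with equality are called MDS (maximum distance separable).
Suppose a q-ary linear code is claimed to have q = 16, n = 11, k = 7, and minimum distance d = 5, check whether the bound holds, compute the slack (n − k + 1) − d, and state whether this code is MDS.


Singleton RHS = n − k + 1 = 5, slack = 0, bound satisfied, MDS.

Singleton bound: d ≤ n − k + 1.
Here n = 11, k = 7, so n − k + 1 = 5.
Given d = 5, check d ≤ 5: YES.
Slack = (n − k + 1) − d = 0.
The code is MDS (slack = 0).
Description: the claimed parameters are [11, 7, 5]_16; such a code would be MDS (meets Singleton bound).


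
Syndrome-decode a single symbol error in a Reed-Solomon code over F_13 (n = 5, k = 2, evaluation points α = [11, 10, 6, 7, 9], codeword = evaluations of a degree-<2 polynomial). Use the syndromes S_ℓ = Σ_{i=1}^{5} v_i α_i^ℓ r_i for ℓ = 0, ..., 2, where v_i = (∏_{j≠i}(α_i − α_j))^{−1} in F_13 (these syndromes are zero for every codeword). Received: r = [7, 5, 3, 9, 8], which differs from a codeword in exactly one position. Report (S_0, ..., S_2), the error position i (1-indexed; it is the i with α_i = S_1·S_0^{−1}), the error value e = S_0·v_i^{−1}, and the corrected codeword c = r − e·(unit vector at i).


S = (4, 1, 10), error at position 2, error magnitude e = 4, c = [7, 1, 3, 9, 8].

Step 1: column multipliers v_i = (∏_{j≠i}(α_i − α_j))^{−1} mod 13.
  i = 1 (α = 11): (11−10)(11−6)(11−7)(11−9) = 1·5·4·2 = 40 ≡ 1, so v_1 = 1^{−1} = 1 (mod 13).
  i = 2 (α = 10): (10−11)(10−6)(10−7)(10−9) = (−1)·4·3·1 = −12 ≡ 1, so v_2 = 1^{−1} = 1 (mod 13).
  i = 3 (α = 6): (6−11)(6−10)(6−7)(6−9) = (−5)·(−4)·(−1)·(−3) = 60 ≡ 8, so v_3 = 8^{−1} = 5 (mod 13).
  i = 4 (α = 7): (7−11)(7−10)(7−6)(7−9) = (−4)·(−3)·1·(−2) = −24 ≡ 2, so v_4 = 2^{−1} = 7 (mod 13).
  i = 5 (α = 9): (9−11)(9−10)(9−6)(9−7) = (−2)·(−1)·3·2 = 12 ≡ 12, so v_5 = 12^{−1} = 12 (mod 13).
  v = [1, 1, 5, 7, 12].
Step 2: syndromes of r = [7, 5, 3, 9, 8] (all sums mod 13).
  S_0 = Σ v_i r_i = 1·7 + 1·5 + 5·3 + 7·9 + 12·8 = 186 ≡ 4.
  S_1 = Σ v_i α_i r_i = 1·11·7 + 1·10·5 + 5·6·3 + 7·7·9 + 12·9·8 = 1522 ≡ 1.
  α_i^2 mod 13 = [4, 9, 10, 10, 3].
  S_2 = Σ v_i α_i^2 r_i = 1·4·7 + 1·9·5 + 5·10·3 + 7·10·9 + 12·3·8 = 1141 ≡ 10.
  S = (4, 1, 10) ≠ 0, so r is not a codeword (an error is present).
Step 3: locate the error. For a single error e at position i, S_ℓ = v_i·e·α_i^ℓ, so α_err = S_1/S_0.
  S_0^{−1} = 4^{−1} = 10 (mod 13), so α_err = 1·10 = 10 ≡ 10 = α_2. Error position i = 2.
  Consistency check: S_2/S_1 = 10·1 = 10 ≡ 10 = α_err ✓ (single-error assumption holds).
Step 4: error magnitude e = S_0/v_2 = S_0·∏_{j≠2}(α_2 − α_j) = 4·1 = 4 ≡ 4 (mod 13).
Step 5: correct position 2: c_2 = r_2 − e = 5 − 4 ≡ 1 (mod 13). Hence c = [7, 1, 3, 9, 8].
  Check: interpolating c through the α_i gives m(x) = 6 + 6·x (degree < 2) with m(α_i) = c_i for every i, so c is indeed a codeword.


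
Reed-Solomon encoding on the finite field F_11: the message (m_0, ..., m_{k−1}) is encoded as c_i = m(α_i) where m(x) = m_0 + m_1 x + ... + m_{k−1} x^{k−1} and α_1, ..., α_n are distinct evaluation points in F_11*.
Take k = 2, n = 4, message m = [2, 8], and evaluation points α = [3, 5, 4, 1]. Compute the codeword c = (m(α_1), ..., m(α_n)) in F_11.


c = [4, 9, 1, 10]

Message polynomial: m(x) = 2 + 8·x (mod 11).
For each evaluation point α_i, compute m(α_i) mod 11:
  α_1 = 3: Horner steps 8 → 4, so m(3) = 4.
  α_2 = 5: Horner steps 8 → 9, so m(5) = 9.
  α_3 = 4: Horner steps 8 → 1, so m(4) = 1.
  α_4 = 1: Horner steps 8 → 10, so m(1) = 10.
Codeword c = [4, 9, 1, 10] ∈ F_11^4.


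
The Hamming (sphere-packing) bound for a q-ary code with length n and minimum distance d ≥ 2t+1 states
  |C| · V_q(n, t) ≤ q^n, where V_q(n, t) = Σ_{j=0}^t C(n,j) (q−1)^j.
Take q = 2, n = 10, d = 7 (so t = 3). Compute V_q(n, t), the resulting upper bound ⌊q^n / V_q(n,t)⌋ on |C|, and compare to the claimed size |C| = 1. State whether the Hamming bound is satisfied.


V_q(n, t) = 176, q^n = 1024, Hamming bound = 5, |C| = 1 ≤ bound (satisfied).

Step 1: Compute V_q(n, t) = Σ_{j=0}^3 C(n, j) (q−1)^j.
  j = 0: C(10,0)·(1)^0 = 1·1 = 1.
  j = 1: C(10,1)·(1)^1 = 10·1 = 10.
  j = 2: C(10,2)·(1)^2 = 45·1 = 45.
  j = 3: C(10,3)·(1)^3 = 120·1 = 120.
  V_q(n, t) = 1 + 10 + 45 + 120 = 176.
Step 2: q^n = 2^10 = 1024.
Step 3: Hamming bound ⌊q^n / V_q(n,t)⌋ = ⌊1024/176⌋ = 5.
Step 4: Compare |C| = 1 to 5: satisfied.
The claimed |C| lies below the Hamming bound.


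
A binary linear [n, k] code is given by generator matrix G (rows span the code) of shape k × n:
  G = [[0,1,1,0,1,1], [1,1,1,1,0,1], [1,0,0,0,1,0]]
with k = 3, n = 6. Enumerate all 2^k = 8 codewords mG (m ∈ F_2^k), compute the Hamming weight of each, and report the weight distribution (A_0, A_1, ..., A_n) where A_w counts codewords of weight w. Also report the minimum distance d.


Weight distribution: A_0 = 1, A_1 = 1, A_2 = 1, A_3 = 1, A_4 = 2, A_5 = 2. Minimum distance d = 1.

Enumerate all 2^3 = 8 messages m ∈ F_2^3.
For each, compute codeword c = mG in F_2^6, then tally its weight.
  m = 000 → c = 000000, weight = 0.
  m = 100 → c = 011011, weight = 4.
  m = 010 → c = 111101, weight = 5.
  m = 110 → c = 100110, weight = 3.
  m = 001 → c = 100010, weight = 2.
  m = 101 → c = 111001, weight = 4.
  m = 011 → c = 011111, weight = 5.
  m = 111 → c = 000100, weight = 1.
Tally weights:
  weight 0: 1 codewords.
  weight 1: 1 codewords.
  weight 2: 1 codewords.
  weight 3: 1 codewords.
  weight 4: 2 codewords.
  weight 5: 2 codewords.
Minimum distance d = smallest w > 0 with A_w > 0 = 1.
Sanity: Σ A_w = 8 = 2^3 = 8 ✓.


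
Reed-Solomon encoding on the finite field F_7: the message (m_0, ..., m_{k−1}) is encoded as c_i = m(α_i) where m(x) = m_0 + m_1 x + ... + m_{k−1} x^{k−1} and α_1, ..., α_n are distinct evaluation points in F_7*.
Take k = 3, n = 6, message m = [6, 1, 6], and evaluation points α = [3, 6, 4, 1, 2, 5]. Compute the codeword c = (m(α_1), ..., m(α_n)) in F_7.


c = [0, 4, 1, 6, 4, 0]

Message polynomial: m(x) = 6 + 1·x + 6·x^2 (mod 7).
For each evaluation point α_i, compute m(α_i) mod 7:
  α_1 = 3: Horner steps 6 → 5 → 0, so m(3) = 0.
  α_2 = 6: Horner steps 6 → 2 → 4, so m(6) = 4.
  α_3 = 4: Horner steps 6 → 4 → 1, so m(4) = 1.
  α_4 = 1: Horner steps 6 → 0 → 6, so m(1) = 6.
  α_5 = 2: Horner steps 6 → 6 → 4, so m(2) = 4.
  α_6 = 5: Horner steps 6 → 3 → 0, so m(5) = 0.
Codeword c = [0, 4, 1, 6, 4, 0] ∈ F_7^6.


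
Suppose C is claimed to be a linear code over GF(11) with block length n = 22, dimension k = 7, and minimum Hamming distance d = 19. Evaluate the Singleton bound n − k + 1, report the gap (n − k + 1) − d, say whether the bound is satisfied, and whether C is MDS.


Singleton RHS = n − k + 1 = 16, slack = -3, bound violated (no such code; not MDS).

Singleton bound: d ≤ n − k + 1.
Here n = 22, k = 7, so n − k + 1 = 16.
Given d = 19, check d ≤ 16: NO.
Slack = (n − k + 1) − d = -3.
The slack is negative: d = 19 exceeds n − k + 1 = 16 by 3, so the Singleton bound is violated and no linear [22, 7, 19]_11 code can exist. In particular it is not MDS (MDS requires d = n − k + 1 exactly).
Description: the claimed parameters are [22, 7, 19]_11; such a code would be impossible (violates the Singleton bound).


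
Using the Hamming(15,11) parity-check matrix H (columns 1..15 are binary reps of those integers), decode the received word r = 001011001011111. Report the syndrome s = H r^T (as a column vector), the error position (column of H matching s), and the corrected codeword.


s = (0, 0, 1, 0)^T, error position = 2, corrected codeword c = 011011001011111

Compute s = H r^T mod 2 one row at a time:
  s_1 = 0 + 1 + 0 + 1 + 1 + 1 + 1 + 1 = 6 ≡ 0 (mod 2).
  s_2 = 0 + 1 + 1 + 0 + 1 + 1 + 1 + 1 = 6 ≡ 0 (mod 2).
  s_3 = 0 + 1 + 1 + 0 + 0 + 1 + 1 + 1 = 5 ≡ 1 (mod 2).
  s_4 = 0 + 1 + 1 + 0 + 1 + 1 + 1 + 1 = 6 ≡ 0 (mod 2).
s = (0, 0, 1, 0)^T — this equals column 2 of H (binary 0010), so error is at position 2.
Correct: flip bit 2 of r = 001011001011111 to get c = 011011001011111.


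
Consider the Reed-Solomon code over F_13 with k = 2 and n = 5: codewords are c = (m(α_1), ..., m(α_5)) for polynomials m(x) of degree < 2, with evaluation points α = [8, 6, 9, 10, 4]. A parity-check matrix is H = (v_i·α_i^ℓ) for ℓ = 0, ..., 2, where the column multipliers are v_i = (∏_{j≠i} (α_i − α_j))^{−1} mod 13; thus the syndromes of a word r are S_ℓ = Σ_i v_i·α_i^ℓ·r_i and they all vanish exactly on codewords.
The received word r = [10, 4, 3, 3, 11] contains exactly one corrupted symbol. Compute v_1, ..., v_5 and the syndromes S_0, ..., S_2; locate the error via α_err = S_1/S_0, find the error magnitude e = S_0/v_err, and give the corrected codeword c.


S = (5, 6, 2), error at position 3, error magnitude e = 3, c = [10, 4, 0, 3, 11].

Step 1: column multipliers v_i = (∏_{j≠i}(α_i − α_j))^{−1} mod 13.
  i = 1 (α = 8): (8−6)(8−9)(8−10)(8−4) = 2·(−1)·(−2)·4 = 16 ≡ 3, so v_1 = 3^{−1} = 9 (mod 13).
  i = 2 (α = 6): (6−8)(6−9)(6−10)(6−4) = (−2)·(−3)·(−4)·2 = −48 ≡ 4, so v_2 = 4^{−1} = 10 (mod 13).
  i = 3 (α = 9): (9−8)(9−6)(9−10)(9−4) = 1·3·(−1)·5 = −15 ≡ 11, so v_3 = 11^{−1} = 6 (mod 13).
  i = 4 (α = 10): (10−8)(10−6)(10−9)(10−4) = 2·4·1·6 = 48 ≡ 9, so v_4 = 9^{−1} = 3 (mod 13).
  i = 5 (α = 4): (4−8)(4−6)(4−9)(4−10) = (−4)·(−2)·(−5)·(−6) = 240 ≡ 6, so v_5 = 6^{−1} = 11 (mod 13).
  v = [9, 10, 6, 3, 11].
Step 2: syndromes of r = [10, 4, 3, 3, 11] (all sums mod 13).
  S_0 = Σ v_i r_i = 9·10 + 10·4 + 6·3 + 3·3 + 11·11 = 278 ≡ 5.
  S_1 = Σ v_i α_i r_i = 9·8·10 + 10·6·4 + 6·9·3 + 3·10·3 + 11·4·11 = 1696 ≡ 6.
  α_i^2 mod 13 = [12, 10, 3, 9, 3].
  S_2 = Σ v_i α_i^2 r_i = 9·12·10 + 10·10·4 + 6·3·3 + 3·9·3 + 11·3·11 = 1978 ≡ 2.
  S = (5, 6, 2) ≠ 0, so r is not a codeword (an error is present).
Step 3: locate the error. For a single error e at position i, S_ℓ = v_i·e·α_i^ℓ, so α_err = S_1/S_0.
  S_0^{−1} = 5^{−1} = 8 (mod 13), so α_err = 6·8 = 48 ≡ 9 = α_3. Error position i = 3.
  Consistency check: S_2/S_1 = 2·11 = 22 ≡ 9 = α_err ✓ (single-error assumption holds).
Step 4: error magnitude e = S_0/v_3 = S_0·∏_{j≠3}(α_3 − α_j) = 5·11 = 55 ≡ 3 (mod 13).
Step 5: correct position 3: c_3 = r_3 − e = 3 − 3 ≡ 0 (mod 13). Hence c = [10, 4, 0, 3, 11].
  Check: interpolating c through the α_i gives m(x) = 12 + 3·x (degree < 2) with m(α_i) = c_i for every i, so c is indeed a codeword.


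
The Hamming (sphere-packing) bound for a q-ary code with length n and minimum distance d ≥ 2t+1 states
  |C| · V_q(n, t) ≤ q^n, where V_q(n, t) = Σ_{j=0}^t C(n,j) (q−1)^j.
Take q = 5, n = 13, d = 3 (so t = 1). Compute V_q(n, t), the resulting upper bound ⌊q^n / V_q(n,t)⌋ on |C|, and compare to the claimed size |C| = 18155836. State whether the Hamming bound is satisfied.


V_q(n, t) = 53, q^n = 1220703125, Hamming bound = 23032134, |C| = 18155836 ≤ bound (satisfied).

Step 1: Compute V_q(n, t) = Σ_{j=0}^1 C(n, j) (q−1)^j.
  j = 0: C(13,0)·(4)^0 = 1·1 = 1.
  j = 1: C(13,1)·(4)^1 = 13·4 = 52.
  V_q(n, t) = 1 + 52 = 53.
Step 2: q^n = 5^13 = 1220703125.
Step 3: Hamming bound ⌊q^n / V_q(n,t)⌋ = ⌊1220703125/53⌋ = 23032134.
Step 4: Compare |C| = 18155836 to 23032134: satisfied.
The claimed |C| lies below the Hamming bound.


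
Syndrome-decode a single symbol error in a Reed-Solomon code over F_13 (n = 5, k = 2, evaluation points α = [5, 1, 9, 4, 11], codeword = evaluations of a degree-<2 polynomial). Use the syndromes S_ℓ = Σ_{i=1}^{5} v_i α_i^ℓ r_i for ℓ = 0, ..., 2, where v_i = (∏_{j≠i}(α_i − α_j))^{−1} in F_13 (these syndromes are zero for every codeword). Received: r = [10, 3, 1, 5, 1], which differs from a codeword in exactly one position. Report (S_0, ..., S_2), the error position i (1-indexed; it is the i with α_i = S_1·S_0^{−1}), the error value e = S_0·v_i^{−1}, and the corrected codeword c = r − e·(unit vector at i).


S = (2, 5, 6), error at position 3, error magnitude e = 10, c = [10, 3, 4, 5, 1].

Step 1: column multipliers v_i = (∏_{j≠i}(α_i − α_j))^{−1} mod 13.
  i = 1 (α = 5): (5−1)(5−9)(5−4)(5−11) = 4·(−4)·1·(−6) = 96 ≡ 5, so v_1 = 5^{−1} = 8 (mod 13).
  i = 2 (α = 1): (1−5)(1−9)(1−4)(1−11) = (−4)·(−8)·(−3)·(−10) = 960 ≡ 11, so v_2 = 11^{−1} = 6 (mod 13).
  i = 3 (α = 9): (9−5)(9−1)(9−4)(9−11) = 4·8·5·(−2) = −320 ≡ 5, so v_3 = 5^{−1} = 8 (mod 13).
  i = 4 (α = 4): (4−5)(4−1)(4−9)(4−11) = (−1)·3·(−5)·(−7) = −105 ≡ 12, so v_4 = 12^{−1} = 12 (mod 13).
  i = 5 (α = 11): (11−5)(11−1)(11−9)(11−4) = 6·10·2·7 = 840 ≡ 8, so v_5 = 8^{−1} = 5 (mod 13).
  v = [8, 6, 8, 12, 5].
Step 2: syndromes of r = [10, 3, 1, 5, 1] (all sums mod 13).
  S_0 = Σ v_i r_i = 8·10 + 6·3 + 8·1 + 12·5 + 5·1 = 171 ≡ 2.
  S_1 = Σ v_i α_i r_i = 8·5·10 + 6·1·3 + 8·9·1 + 12·4·5 + 5·11·1 = 785 ≡ 5.
  α_i^2 mod 13 = [12, 1, 3, 3, 4].
  S_2 = Σ v_i α_i^2 r_i = 8·12·10 + 6·1·3 + 8·3·1 + 12·3·5 + 5·4·1 = 1202 ≡ 6.
  S = (2, 5, 6) ≠ 0, so r is not a codeword (an error is present).
Step 3: locate the error. For a single error e at position i, S_ℓ = v_i·e·α_i^ℓ, so α_err = S_1/S_0.
  S_0^{−1} = 2^{−1} = 7 (mod 13), so α_err = 5·7 = 35 ≡ 9 = α_3. Error position i = 3.
  Consistency check: S_2/S_1 = 6·8 = 48 ≡ 9 = α_err ✓ (single-error assumption holds).
Step 4: error magnitude e = S_0/v_3 = S_0·∏_{j≠3}(α_3 − α_j) = 2·5 = 10 ≡ 10 (mod 13).
Step 5: correct position 3: c_3 = r_3 − e = 1 − 10 ≡ 4 (mod 13). Hence c = [10, 3, 4, 5, 1].
  Check: interpolating c through the α_i gives m(x) = 11 + 5·x (degree < 2) with m(α_i) = c_i for every i, so c is indeed a codeword.


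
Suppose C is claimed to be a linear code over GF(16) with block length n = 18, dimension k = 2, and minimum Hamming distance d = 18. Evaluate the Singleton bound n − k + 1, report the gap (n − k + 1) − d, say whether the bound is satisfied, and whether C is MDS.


Singleton RHS = n − k + 1 = 17, slack = -1, bound violated (no such code; not MDS).

Singleton bound: d ≤ n − k + 1.
Here n = 18, k = 2, so n − k + 1 = 17.
Given d = 18, check d ≤ 17: NO.
Slack = (n − k + 1) − d = -1.
The slack is negative: d = 18 exceeds n − k + 1 = 17 by 1, so the Singleton bound is violated and no linear [18, 2, 18]_16 code can exist. In particular it is not MDS (MDS requires d = n − k + 1 exactly).
Description: the claimed parameters are [18, 2, 18]_16; such a code would be impossible (violates the Singleton bound).


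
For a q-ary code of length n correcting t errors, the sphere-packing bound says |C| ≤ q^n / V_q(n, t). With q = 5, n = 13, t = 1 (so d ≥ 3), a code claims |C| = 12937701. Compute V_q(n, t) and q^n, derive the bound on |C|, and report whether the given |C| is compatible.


V_q(n, t) = 53, q^n = 1220703125, Hamming bound = 23032134, |C| = 12937701 ≤ bound (satisfied).

Step 1: Compute V_q(n, t) = Σ_{j=0}^1 C(n, j) (q−1)^j.
  j = 0: C(13,0)·(4)^0 = 1·1 = 1.
  j = 1: C(13,1)·(4)^1 = 13·4 = 52.
  V_q(n, t) = 1 + 52 = 53.
Step 2: q^n = 5^13 = 1220703125.
Step 3: Hamming bound ⌊q^n / V_q(n,t)⌋ = ⌊1220703125/53⌋ = 23032134.
Step 4: Compare |C| = 12937701 to 23032134: satisfied.
The claimed |C| lies below the Hamming bound.


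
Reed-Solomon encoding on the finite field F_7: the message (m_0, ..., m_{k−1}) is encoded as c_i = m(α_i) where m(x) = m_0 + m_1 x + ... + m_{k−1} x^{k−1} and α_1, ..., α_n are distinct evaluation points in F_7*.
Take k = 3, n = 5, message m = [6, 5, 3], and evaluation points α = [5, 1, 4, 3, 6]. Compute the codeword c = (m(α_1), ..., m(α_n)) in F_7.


c = [1, 0, 4, 6, 4]

Message polynomial: m(x) = 6 + 5·x + 3·x^2 (mod 7).
For each evaluation point α_i, compute m(α_i) mod 7:
  α_1 = 5: Horner steps 3 → 6 → 1, so m(5) = 1.
  α_2 = 1: Horner steps 3 → 1 → 0, so m(1) = 0.
  α_3 = 4: Horner steps 3 → 3 → 4, so m(4) = 4.
  α_4 = 3: Horner steps 3 → 0 → 6, so m(3) = 6.
  α_5 = 6: Horner steps 3 → 2 → 4, so m(6) = 4.
Codeword c = [1, 0, 4, 6, 4] ∈ F_7^5.


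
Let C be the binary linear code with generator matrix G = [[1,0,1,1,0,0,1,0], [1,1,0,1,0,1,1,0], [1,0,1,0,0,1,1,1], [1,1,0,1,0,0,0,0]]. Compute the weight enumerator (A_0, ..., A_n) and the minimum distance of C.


Weight distribution: A_0 = 1, A_2 = 1, A_3 = 6, A_4 = 5, A_5 = 2, A_6 = 1. Minimum distance d = 2.

Enumerate all 2^4 = 16 messages m ∈ F_2^4.
For each, compute codeword c = mG in F_2^8, then tally its weight.
  m = 0000 → c = 00000000, weight = 0.
  m = 1000 → c = 10110010, weight = 4.
  m = 0100 → c = 11010110, weight = 5.
  m = 1100 → c = 01100100, weight = 3.
  m = 0010 → c = 10100111, weight = 5.
  m = 1010 → c = 00010101, weight = 3.
  m = 0110 → c = 01110001, weight = 4.
  m = 1110 → c = 11000011, weight = 4.
  m = 0001 → c = 11010000, weight = 3.
  m = 1001 → c = 01100010, weight = 3.
  m = 0101 → c = 00000110, weight = 2.
  m = 1101 → c = 10110100, weight = 4.
  m = 0011 → c = 01110111, weight = 6.
  m = 1011 → c = 11000101, weight = 4.
  m = 0111 → c = 10100001, weight = 3.
  m = 1111 → c = 00010011, weight = 3.
Tally weights:
  weight 0: 1 codewords.
  weight 2: 1 codewords.
  weight 3: 6 codewords.
  weight 4: 5 codewords.
  weight 5: 2 codewords.
  weight 6: 1 codewords.
Minimum distance d = smallest w > 0 with A_w > 0 = 2.
Sanity: Σ A_w = 16 = 2^4 = 16 ✓.


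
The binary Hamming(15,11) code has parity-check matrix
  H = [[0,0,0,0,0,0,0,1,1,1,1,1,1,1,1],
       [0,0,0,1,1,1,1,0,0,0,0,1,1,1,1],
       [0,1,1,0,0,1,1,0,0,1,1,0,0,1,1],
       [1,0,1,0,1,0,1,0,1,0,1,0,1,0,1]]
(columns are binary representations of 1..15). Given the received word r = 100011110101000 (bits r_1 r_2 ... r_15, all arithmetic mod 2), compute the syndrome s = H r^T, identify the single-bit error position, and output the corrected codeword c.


s = (1, 0, 1, 1)^T, error position = 11, corrected codeword c = 100011110111000

Compute s = H r^T mod 2 one row at a time:
  s_1 = 1 + 0 + 1 + 0 + 1 + 0 + 0 + 0 = 3 ≡ 1 (mod 2).
  s_2 = 0 + 1 + 1 + 1 + 1 + 0 + 0 + 0 = 4 ≡ 0 (mod 2).
  s_3 = 0 + 0 + 1 + 1 + 1 + 0 + 0 + 0 = 3 ≡ 1 (mod 2).
  s_4 = 1 + 0 + 1 + 1 + 0 + 0 + 0 + 0 = 3 ≡ 1 (mod 2).
s = (1, 0, 1, 1)^T — this equals column 11 of H (binary 1011), so error is at position 11.
Correct: flip bit 11 of r = 100011110101000 to get c = 100011110111000.


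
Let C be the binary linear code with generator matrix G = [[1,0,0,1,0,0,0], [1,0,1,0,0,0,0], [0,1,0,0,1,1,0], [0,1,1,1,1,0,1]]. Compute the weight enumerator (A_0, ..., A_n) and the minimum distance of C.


Weight distribution: A_0 = 1, A_2 = 4, A_3 = 2, A_4 = 3, A_5 = 6. Minimum distance d = 2.

Enumerate all 2^4 = 16 messages m ∈ F_2^4.
For each, compute codeword c = mG in F_2^7, then tally its weight.
  m = 0000 → c = 0000000, weight = 0.
  m = 1000 → c = 1001000, weight = 2.
  m = 0100 → c = 1010000, weight = 2.
  m = 1100 → c = 0011000, weight = 2.
  m = 0010 → c = 0100110, weight = 3.
  m = 1010 → c = 1101110, weight = 5.
  m = 0110 → c = 1110110, weight = 5.
  m = 1110 → c = 0111110, weight = 5.
  m = 0001 → c = 0111101, weight = 5.
  m = 1001 → c = 1110101, weight = 5.
  m = 0101 → c = 1101101, weight = 5.
  m = 1101 → c = 0100101, weight = 3.
  m = 0011 → c = 0011011, weight = 4.
  m = 1011 → c = 1010011, weight = 4.
  m = 0111 → c = 1001011, weight = 4.
  m = 1111 → c = 0000011, weight = 2.
Tally weights:
  weight 0: 1 codewords.
  weight 2: 4 codewords.
  weight 3: 2 codewords.
  weight 4: 3 codewords.
  weight 5: 6 codewords.
Minimum distance d = smallest w > 0 with A_w > 0 = 2.
Sanity: Σ A_w = 16 = 2^4 = 16 ✓.


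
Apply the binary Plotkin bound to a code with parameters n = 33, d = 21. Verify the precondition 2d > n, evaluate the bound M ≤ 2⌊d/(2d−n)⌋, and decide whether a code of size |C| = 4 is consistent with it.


Plotkin bound M ≤ 4; given |C| = 4 ≤ bound (satisfied).

Check applicability: 2d = 42, n = 33.
2d − n = 9 > 0, so Plotkin applies.
Compute d/(2d−n) = 21/9 ≈ 2.3333.
⌊d/(2d−n)⌋ = 2.
Plotkin bound: M ≤ 2·2 = 4.
Given |C| = 4, check: satisfied.
This |C| is at the Plotkin bound.


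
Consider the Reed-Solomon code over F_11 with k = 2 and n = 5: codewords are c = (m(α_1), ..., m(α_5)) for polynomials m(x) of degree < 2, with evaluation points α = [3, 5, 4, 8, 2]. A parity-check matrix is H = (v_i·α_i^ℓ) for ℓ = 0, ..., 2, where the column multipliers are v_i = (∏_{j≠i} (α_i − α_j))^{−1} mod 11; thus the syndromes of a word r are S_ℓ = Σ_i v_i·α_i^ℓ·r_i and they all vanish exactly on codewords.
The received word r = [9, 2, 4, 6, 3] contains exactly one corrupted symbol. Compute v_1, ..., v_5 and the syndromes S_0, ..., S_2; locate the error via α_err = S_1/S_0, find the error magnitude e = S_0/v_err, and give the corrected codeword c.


S = (9, 1, 5), error at position 2, error magnitude e = 3, c = [9, 10, 4, 6, 3].

Step 1: column multipliers v_i = (∏_{j≠i}(α_i − α_j))^{−1} mod 11.
  i = 1 (α = 3): (3−5)(3−4)(3−8)(3−2) = (−2)·(−1)·(−5)·1 = −10 ≡ 1, so v_1 = 1^{−1} = 1 (mod 11).
  i = 2 (α = 5): (5−3)(5−4)(5−8)(5−2) = 2·1·(−3)·3 = −18 ≡ 4, so v_2 = 4^{−1} = 3 (mod 11).
  i = 3 (α = 4): (4−3)(4−5)(4−8)(4−2) = 1·(−1)·(−4)·2 = 8 ≡ 8, so v_3 = 8^{−1} = 7 (mod 11).
  i = 4 (α = 8): (8−3)(8−5)(8−4)(8−2) = 5·3·4·6 = 360 ≡ 8, so v_4 = 8^{−1} = 7 (mod 11).
  i = 5 (α = 2): (2−3)(2−5)(2−4)(2−8) = (−1)·(−3)·(−2)·(−6) = 36 ≡ 3, so v_5 = 3^{−1} = 4 (mod 11).
  v = [1, 3, 7, 7, 4].
Step 2: syndromes of r = [9, 2, 4, 6, 3] (all sums mod 11).
  S_0 = Σ v_i r_i = 1·9 + 3·2 + 7·4 + 7·6 + 4·3 = 97 ≡ 9.
  S_1 = Σ v_i α_i r_i = 1·3·9 + 3·5·2 + 7·4·4 + 7·8·6 + 4·2·3 = 529 ≡ 1.
  α_i^2 mod 11 = [9, 3, 5, 9, 4].
  S_2 = Σ v_i α_i^2 r_i = 1·9·9 + 3·3·2 + 7·5·4 + 7·9·6 + 4·4·3 = 665 ≡ 5.
  S = (9, 1, 5) ≠ 0, so r is not a codeword (an error is present).
Step 3: locate the error. For a single error e at position i, S_ℓ = v_i·e·α_i^ℓ, so α_err = S_1/S_0.
  S_0^{−1} = 9^{−1} = 5 (mod 11), so α_err = 1·5 = 5 ≡ 5 = α_2. Error position i = 2.
  Consistency check: S_2/S_1 = 5·1 = 5 ≡ 5 = α_err ✓ (single-error assumption holds).
Step 4: error magnitude e = S_0/v_2 = S_0·∏_{j≠2}(α_2 − α_j) = 9·4 = 36 ≡ 3 (mod 11).
Step 5: correct position 2: c_2 = r_2 − e = 2 − 3 ≡ 10 (mod 11). Hence c = [9, 10, 4, 6, 3].
  Check: interpolating c through the α_i gives m(x) = 2 + 6·x (degree < 2) with m(α_i) = c_i for every i, so c is indeed a codeword.


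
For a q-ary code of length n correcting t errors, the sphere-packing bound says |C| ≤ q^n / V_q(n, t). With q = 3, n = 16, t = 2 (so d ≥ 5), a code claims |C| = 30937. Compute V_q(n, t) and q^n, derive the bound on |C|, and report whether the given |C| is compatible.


V_q(n, t) = 513, q^n = 43046721, Hamming bound = 83911, |C| = 30937 ≤ bound (satisfied).

Step 1: Compute V_q(n, t) = Σ_{j=0}^2 C(n, j) (q−1)^j.
  j = 0: C(16,0)·(2)^0 = 1·1 = 1.
  j = 1: C(16,1)·(2)^1 = 16·2 = 32.
  j = 2: C(16,2)·(2)^2 = 120·4 = 480.
  V_q(n, t) = 1 + 32 + 480 = 513.
Step 2: q^n = 3^16 = 43046721.
Step 3: Hamming bound ⌊q^n / V_q(n,t)⌋ = ⌊43046721/513⌋ = 83911.
Step 4: Compare |C| = 30937 to 83911: satisfied.
The claimed |C| lies below the Hamming bound.


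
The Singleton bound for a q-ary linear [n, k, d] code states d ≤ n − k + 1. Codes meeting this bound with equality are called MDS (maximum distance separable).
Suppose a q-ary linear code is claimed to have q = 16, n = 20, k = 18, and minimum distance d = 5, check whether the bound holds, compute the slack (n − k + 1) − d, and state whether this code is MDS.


Singleton RHS = n − k + 1 = 3, slack = -2, bound violated (no such code; not MDS).

Singleton bound: d ≤ n − k + 1.
Here n = 20, k = 18, so n − k + 1 = 3.
Given d = 5, check d ≤ 3: NO.
Slack = (n − k + 1) − d = -2.
The slack is negative: d = 5 exceeds n − k + 1 = 3 by 2, so the Singleton bound is violated and no linear [20, 18, 5]_16 code can exist. In particular it is not MDS (MDS requires d = n − k + 1 exactly).
Description: the claimed parameters are [20, 18, 5]_16; such a code would be impossible (violates the Singleton bound).


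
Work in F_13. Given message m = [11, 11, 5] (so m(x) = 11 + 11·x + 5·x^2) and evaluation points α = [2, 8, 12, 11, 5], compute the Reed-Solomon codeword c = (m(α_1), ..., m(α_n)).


c = [1, 3, 5, 9, 9]

Message polynomial: m(x) = 11 + 11·x + 5·x^2 (mod 13).
For each evaluation point α_i, compute m(α_i) mod 13:
  α_1 = 2: Horner steps 5 → 8 → 1, so m(2) = 1.
  α_2 = 8: Horner steps 5 → 12 → 3, so m(8) = 3.
  α_3 = 12: Horner steps 5 → 6 → 5, so m(12) = 5.
  α_4 = 11: Horner steps 5 → 1 → 9, so m(11) = 9.
  α_5 = 5: Horner steps 5 → 10 → 9, so m(5) = 9.
Codeword c = [1, 3, 5, 9, 9] ∈ F_13^5.


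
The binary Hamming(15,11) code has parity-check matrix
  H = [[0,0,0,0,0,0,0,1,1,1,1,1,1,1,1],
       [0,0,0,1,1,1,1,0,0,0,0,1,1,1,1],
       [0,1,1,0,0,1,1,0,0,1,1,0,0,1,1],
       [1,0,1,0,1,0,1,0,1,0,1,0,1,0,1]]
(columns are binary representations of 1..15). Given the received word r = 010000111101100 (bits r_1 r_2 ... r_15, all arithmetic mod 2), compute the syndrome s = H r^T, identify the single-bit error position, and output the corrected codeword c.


s = (1, 1, 1, 1)^T, error position = 15, corrected codeword c = 010000111101101

Compute s = H r^T mod 2 one row at a time:
  s_1 = 1 + 1 + 1 + 0 + 1 + 1 + 0 + 0 = 5 ≡ 1 (mod 2).
  s_2 = 0 + 0 + 0 + 1 + 1 + 1 + 0 + 0 = 3 ≡ 1 (mod 2).
  s_3 = 1 + 0 + 0 + 1 + 1 + 0 + 0 + 0 = 3 ≡ 1 (mod 2).
  s_4 = 0 + 0 + 0 + 1 + 1 + 0 + 1 + 0 = 3 ≡ 1 (mod 2).
s = (1, 1, 1, 1)^T — this equals column 15 of H (binary 1111), so error is at position 15.
Correct: flip bit 15 of r = 010000111101100 to get c = 010000111101101.


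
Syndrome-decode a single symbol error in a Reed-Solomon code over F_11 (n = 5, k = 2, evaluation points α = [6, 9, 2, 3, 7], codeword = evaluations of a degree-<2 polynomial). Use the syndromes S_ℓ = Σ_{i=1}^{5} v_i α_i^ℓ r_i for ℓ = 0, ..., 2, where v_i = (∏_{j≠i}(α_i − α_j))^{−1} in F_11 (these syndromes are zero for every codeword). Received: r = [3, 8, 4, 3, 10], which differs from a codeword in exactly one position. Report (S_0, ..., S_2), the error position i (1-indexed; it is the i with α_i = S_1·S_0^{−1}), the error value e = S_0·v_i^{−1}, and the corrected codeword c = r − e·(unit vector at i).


S = (1, 6, 3), error at position 1, error magnitude e = 3, c = [0, 8, 4, 3, 10].

Step 1: column multipliers v_i = (∏_{j≠i}(α_i − α_j))^{−1} mod 11.
  i = 1 (α = 6): (6−9)(6−2)(6−3)(6−7) = (−3)·4·3·(−1) = 36 ≡ 3, so v_1 = 3^{−1} = 4 (mod 11).
  i = 2 (α = 9): (9−6)(9−2)(9−3)(9−7) = 3·7·6·2 = 252 ≡ 10, so v_2 = 10^{−1} = 10 (mod 11).
  i = 3 (α = 2): (2−6)(2−9)(2−3)(2−7) = (−4)·(−7)·(−1)·(−5) = 140 ≡ 8, so v_3 = 8^{−1} = 7 (mod 11).
  i = 4 (α = 3): (3−6)(3−9)(3−2)(3−7) = (−3)·(−6)·1·(−4) = −72 ≡ 5, so v_4 = 5^{−1} = 9 (mod 11).
  i = 5 (α = 7): (7−6)(7−9)(7−2)(7−3) = 1·(−2)·5·4 = −40 ≡ 4, so v_5 = 4^{−1} = 3 (mod 11).
  v = [4, 10, 7, 9, 3].
Step 2: syndromes of r = [3, 8, 4, 3, 10] (all sums mod 11).
  S_0 = Σ v_i r_i = 4·3 + 10·8 + 7·4 + 9·3 + 3·10 = 177 ≡ 1.
  S_1 = Σ v_i α_i r_i = 4·6·3 + 10·9·8 + 7·2·4 + 9·3·3 + 3·7·10 = 1139 ≡ 6.
  α_i^2 mod 11 = [3, 4, 4, 9, 5].
  S_2 = Σ v_i α_i^2 r_i = 4·3·3 + 10·4·8 + 7·4·4 + 9·9·3 + 3·5·10 = 861 ≡ 3.
  S = (1, 6, 3) ≠ 0, so r is not a codeword (an error is present).
Step 3: locate the error. For a single error e at position i, S_ℓ = v_i·e·α_i^ℓ, so α_err = S_1/S_0.
  S_0^{−1} = 1^{−1} = 1 (mod 11), so α_err = 6·1 = 6 ≡ 6 = α_1. Error position i = 1.
  Consistency check: S_2/S_1 = 3·2 = 6 ≡ 6 = α_err ✓ (single-error assumption holds).
Step 4: error magnitude e = S_0/v_1 = S_0·∏_{j≠1}(α_1 − α_j) = 1·3 = 3 ≡ 3 (mod 11).
Step 5: correct position 1: c_1 = r_1 − e = 3 − 3 ≡ 0 (mod 11). Hence c = [0, 8, 4, 3, 10].
  Check: interpolating c through the α_i gives m(x) = 6 + 10·x (degree < 2) with m(α_i) = c_i for every i, so c is indeed a codeword.


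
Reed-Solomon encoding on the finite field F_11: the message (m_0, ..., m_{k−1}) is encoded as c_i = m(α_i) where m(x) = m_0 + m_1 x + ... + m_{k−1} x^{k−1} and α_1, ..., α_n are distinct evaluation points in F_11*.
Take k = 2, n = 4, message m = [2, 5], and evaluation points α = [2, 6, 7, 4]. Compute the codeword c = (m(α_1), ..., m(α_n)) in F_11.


c = [1, 10, 4, 0]

Message polynomial: m(x) = 2 + 5·x (mod 11).
For each evaluation point α_i, compute m(α_i) mod 11:
  α_1 = 2: Horner steps 5 → 1, so m(2) = 1.
  α_2 = 6: Horner steps 5 → 10, so m(6) = 10.
  α_3 = 7: Horner steps 5 → 4, so m(7) = 4.
  α_4 = 4: Horner steps 5 → 0, so m(4) = 0.
Codeword c = [1, 10, 4, 0] ∈ F_11^4.


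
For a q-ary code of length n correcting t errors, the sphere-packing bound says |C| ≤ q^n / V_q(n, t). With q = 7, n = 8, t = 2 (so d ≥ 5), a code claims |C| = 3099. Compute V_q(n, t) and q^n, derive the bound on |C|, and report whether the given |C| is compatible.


V_q(n, t) = 1057, q^n = 5764801, Hamming bound = 5453, |C| = 3099 ≤ bound (satisfied).

Step 1: Compute V_q(n, t) = Σ_{j=0}^2 C(n, j) (q−1)^j.
  j = 0: C(8,0)·(6)^0 = 1·1 = 1.
  j = 1: C(8,1)·(6)^1 = 8·6 = 48.
  j = 2: C(8,2)·(6)^2 = 28·36 = 1008.
  V_q(n, t) = 1 + 48 + 1008 = 1057.
Step 2: q^n = 7^8 = 5764801.
Step 3: Hamming bound ⌊q^n / V_q(n,t)⌋ = ⌊5764801/1057⌋ = 5453.
Step 4: Compare |C| = 3099 to 5453: satisfied.
The claimed |C| lies below the Hamming bound.


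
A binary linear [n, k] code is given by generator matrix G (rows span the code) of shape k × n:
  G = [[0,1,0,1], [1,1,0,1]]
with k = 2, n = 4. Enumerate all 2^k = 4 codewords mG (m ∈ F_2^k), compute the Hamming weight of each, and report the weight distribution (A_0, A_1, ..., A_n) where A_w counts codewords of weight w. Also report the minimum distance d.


Weight distribution: A_0 = 1, A_1 = 1, A_2 = 1, A_3 = 1. Minimum distance d = 1.

Enumerate all 2^2 = 4 messages m ∈ F_2^2.
For each, compute codeword c = mG in F_2^4, then tally its weight.
  m = 00 → c = 0000, weight = 0.
  m = 10 → c = 0101, weight = 2.
  m = 01 → c = 1101, weight = 3.
  m = 11 → c = 1000, weight = 1.
Tally weights:
  weight 0: 1 codewords.
  weight 1: 1 codewords.
  weight 2: 1 codewords.
  weight 3: 1 codewords.
Minimum distance d = smallest w > 0 with A_w > 0 = 1.
Sanity: Σ A_w = 4 = 2^2 = 4 ✓.


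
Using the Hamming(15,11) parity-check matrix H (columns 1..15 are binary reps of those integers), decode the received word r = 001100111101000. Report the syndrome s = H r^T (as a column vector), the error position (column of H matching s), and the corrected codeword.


s = (0, 1, 1, 1)^T, error position = 7, corrected codeword c = 001100011101000

Compute s = H r^T mod 2 one row at a time:
  s_1 = 1 + 1 + 1 + 0 + 1 + 0 + 0 + 0 = 4 ≡ 0 (mod 2).
  s_2 = 1 + 0 + 0 + 1 + 1 + 0 + 0 + 0 = 3 ≡ 1 (mod 2).
  s_3 = 0 + 1 + 0 + 1 + 1 + 0 + 0 + 0 = 3 ≡ 1 (mod 2).
  s_4 = 0 + 1 + 0 + 1 + 1 + 0 + 0 + 0 = 3 ≡ 1 (mod 2).
s = (0, 1, 1, 1)^T — this equals column 7 of H (binary 0111), so error is at position 7.
Correct: flip bit 7 of r = 001100111101000 to get c = 001100011101000.


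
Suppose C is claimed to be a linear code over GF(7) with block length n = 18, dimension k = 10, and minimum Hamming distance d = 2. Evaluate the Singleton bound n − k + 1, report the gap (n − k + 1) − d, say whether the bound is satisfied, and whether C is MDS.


Singleton RHS = n − k + 1 = 9, slack = 7, bound satisfied, not MDS.

Singleton bound: d ≤ n − k + 1.
Here n = 18, k = 10, so n − k + 1 = 9.
Given d = 2, check d ≤ 9: YES.
Slack = (n − k + 1) − d = 7.
The code is NOT MDS (slack = 7 > 0).
Description: the claimed parameters are [18, 10, 2]_7; such a code would be non-MDS.


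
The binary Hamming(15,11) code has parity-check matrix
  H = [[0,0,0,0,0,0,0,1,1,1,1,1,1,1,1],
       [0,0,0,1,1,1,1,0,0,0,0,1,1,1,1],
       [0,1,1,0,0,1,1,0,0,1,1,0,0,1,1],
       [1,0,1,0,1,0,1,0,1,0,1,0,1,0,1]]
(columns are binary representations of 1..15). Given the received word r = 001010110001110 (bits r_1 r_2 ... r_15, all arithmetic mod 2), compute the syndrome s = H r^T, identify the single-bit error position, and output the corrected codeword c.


s = (0, 1, 1, 0)^T, error position = 6, corrected codeword c = 001011110001110

Compute s = H r^T mod 2 one row at a time:
  s_1 = 1 + 0 + 0 + 0 + 1 + 1 + 1 + 0 = 4 ≡ 0 (mod 2).
  s_2 = 0 + 1 + 0 + 1 + 1 + 1 + 1 + 0 = 5 ≡ 1 (mod 2).
  s_3 = 0 + 1 + 0 + 1 + 0 + 0 + 1 + 0 = 3 ≡ 1 (mod 2).
  s_4 = 0 + 1 + 1 + 1 + 0 + 0 + 1 + 0 = 4 ≡ 0 (mod 2).
s = (0, 1, 1, 0)^T — this equals column 6 of H (binary 0110), so error is at position 6.
Correct: flip bit 6 of r = 001010110001110 to get c = 001011110001110.


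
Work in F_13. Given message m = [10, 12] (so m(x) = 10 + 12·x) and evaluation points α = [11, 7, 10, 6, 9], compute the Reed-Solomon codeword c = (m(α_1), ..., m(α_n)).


c = [12, 3, 0, 4, 1]

Message polynomial: m(x) = 10 + 12·x (mod 13).
For each evaluation point α_i, compute m(α_i) mod 13:
  α_1 = 11: Horner steps 12 → 12, so m(11) = 12.
  α_2 = 7: Horner steps 12 → 3, so m(7) = 3.
  α_3 = 10: Horner steps 12 → 0, so m(10) = 0.
  α_4 = 6: Horner steps 12 → 4, so m(6) = 4.
  α_5 = 9: Horner steps 12 → 1, so m(9) = 1.
Codeword c = [12, 3, 0, 4, 1] ∈ F_13^5.


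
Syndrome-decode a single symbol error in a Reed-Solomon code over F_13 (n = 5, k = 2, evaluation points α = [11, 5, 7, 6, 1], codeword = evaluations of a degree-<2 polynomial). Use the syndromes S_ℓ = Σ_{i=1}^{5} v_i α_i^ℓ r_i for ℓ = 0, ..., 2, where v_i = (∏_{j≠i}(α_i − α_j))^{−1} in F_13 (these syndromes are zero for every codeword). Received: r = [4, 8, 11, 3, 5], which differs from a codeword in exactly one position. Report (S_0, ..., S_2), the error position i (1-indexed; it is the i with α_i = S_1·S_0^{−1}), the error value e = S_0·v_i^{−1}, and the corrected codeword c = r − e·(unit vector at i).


S = (4, 4, 4), error at position 5, error magnitude e = 3, c = [4, 8, 11, 3, 2].

Step 1: column multipliers v_i = (∏_{j≠i}(α_i − α_j))^{−1} mod 13.
  i = 1 (α = 11): (11−5)(11−7)(11−6)(11−1) = 6·4·5·10 = 1200 ≡ 4, so v_1 = 4^{−1} = 10 (mod 13).
  i = 2 (α = 5): (5−11)(5−7)(5−6)(5−1) = (−6)·(−2)·(−1)·4 = −48 ≡ 4, so v_2 = 4^{−1} = 10 (mod 13).
  i = 3 (α = 7): (7−11)(7−5)(7−6)(7−1) = (−4)·2·1·6 = −48 ≡ 4, so v_3 = 4^{−1} = 10 (mod 13).
  i = 4 (α = 6): (6−11)(6−5)(6−7)(6−1) = (−5)·1·(−1)·5 = 25 ≡ 12, so v_4 = 12^{−1} = 12 (mod 13).
  i = 5 (α = 1): (1−11)(1−5)(1−7)(1−6) = (−10)·(−4)·(−6)·(−5) = 1200 ≡ 4, so v_5 = 4^{−1} = 10 (mod 13).
  v = [10, 10, 10, 12, 10].
Step 2: syndromes of r = [4, 8, 11, 3, 5] (all sums mod 13).
  S_0 = Σ v_i r_i = 10·4 + 10·8 + 10·11 + 12·3 + 10·5 = 316 ≡ 4.
  S_1 = Σ v_i α_i r_i = 10·11·4 + 10·5·8 + 10·7·11 + 12·6·3 + 10·1·5 = 1876 ≡ 4.
  α_i^2 mod 13 = [4, 12, 10, 10, 1].
  S_2 = Σ v_i α_i^2 r_i = 10·4·4 + 10·12·8 + 10·10·11 + 12·10·3 + 10·1·5 = 2630 ≡ 4.
  S = (4, 4, 4) ≠ 0, so r is not a codeword (an error is present).
Step 3: locate the error. For a single error e at position i, S_ℓ = v_i·e·α_i^ℓ, so α_err = S_1/S_0.
  S_0^{−1} = 4^{−1} = 10 (mod 13), so α_err = 4·10 = 40 ≡ 1 = α_5. Error position i = 5.
  Consistency check: S_2/S_1 = 4·10 = 40 ≡ 1 = α_err ✓ (single-error assumption holds).
Step 4: error magnitude e = S_0/v_5 = S_0·∏_{j≠5}(α_5 − α_j) = 4·4 = 16 ≡ 3 (mod 13).
Step 5: correct position 5: c_5 = r_5 − e = 5 − 3 ≡ 2 (mod 13). Hence c = [4, 8, 11, 3, 2].
  Check: interpolating c through the α_i gives m(x) = 7 + 8·x (degree < 2) with m(α_i) = c_i for every i, so c is indeed a codeword.


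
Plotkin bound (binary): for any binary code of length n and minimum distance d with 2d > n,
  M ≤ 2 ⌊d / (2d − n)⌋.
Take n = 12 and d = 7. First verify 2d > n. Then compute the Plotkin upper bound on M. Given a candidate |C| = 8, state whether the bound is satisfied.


Plotkin bound M ≤ 6; given |C| = 8 > bound (violated).

Check applicability: 2d = 14, n = 12.
2d − n = 2 > 0, so Plotkin applies.
Compute d/(2d−n) = 7/2 ≈ 3.5000.
⌊d/(2d−n)⌋ = 3.
Plotkin bound: M ≤ 2·3 = 6.
Given |C| = 8, check: VIOLATED.
This |C| is above the Plotkin bound, so no binary code with n = 12, d = 7 and 8 codewords exists.


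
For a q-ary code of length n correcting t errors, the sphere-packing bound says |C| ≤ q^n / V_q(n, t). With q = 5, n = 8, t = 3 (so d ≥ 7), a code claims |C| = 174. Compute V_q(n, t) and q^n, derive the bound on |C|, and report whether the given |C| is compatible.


V_q(n, t) = 4065, q^n = 390625, Hamming bound = 96, |C| = 174 > bound (violated).

Step 1: Compute V_q(n, t) = Σ_{j=0}^3 C(n, j) (q−1)^j.
  j = 0: C(8,0)·(4)^0 = 1·1 = 1.
  j = 1: C(8,1)·(4)^1 = 8·4 = 32.
  j = 2: C(8,2)·(4)^2 = 28·16 = 448.
  j = 3: C(8,3)·(4)^3 = 56·64 = 3584.
  V_q(n, t) = 1 + 32 + 448 + 3584 = 4065.
Step 2: q^n = 5^8 = 390625.
Step 3: Hamming bound ⌊q^n / V_q(n,t)⌋ = ⌊390625/4065⌋ = 96.
Step 4: Compare |C| = 174 to 96: violated.
The claimed |C| lies above the Hamming bound, so no 5-ary code of length 8 with d ≥ 7 can have 174 codewords.
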